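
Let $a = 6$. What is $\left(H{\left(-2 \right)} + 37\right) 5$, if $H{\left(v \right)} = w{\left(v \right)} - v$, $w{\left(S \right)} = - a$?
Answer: $165$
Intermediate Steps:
$w{\left(S \right)} = -6$ ($w{\left(S \right)} = \left(-1\right) 6 = -6$)
$H{\left(v \right)} = -6 - v$
$\left(H{\left(-2 \right)} + 37\right) 5 = \left(\left(-6 - -2\right) + 37\right) 5 = \left(\left(-6 + 2\right) + 37\right) 5 = \left(-4 + 37\right) 5 = 33 \cdot 5 = 165$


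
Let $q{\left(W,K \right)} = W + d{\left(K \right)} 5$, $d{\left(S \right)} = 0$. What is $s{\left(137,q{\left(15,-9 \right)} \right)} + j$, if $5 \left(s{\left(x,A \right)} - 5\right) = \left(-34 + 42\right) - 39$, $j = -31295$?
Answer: $- \frac{156481}{5} \approx -31296.0$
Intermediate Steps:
$q{\left(W,K \right)} = W$ ($q{\left(W,K \right)} = W + 0 \cdot 5 = W + 0 = W$)
$s{\left(x,A \right)} = - \frac{6}{5}$ ($s{\left(x,A \right)} = 5 + \frac{\left(-34 + 42\right) - 39}{5} = 5 + \frac{8 - 39}{5} = 5 + \frac{1}{5} \left(-31\right) = 5 - \frac{31}{5} = - \frac{6}{5}$)
$s{\left(137,q{\left(15,-9 \right)} \right)} + j = - \frac{6}{5} - 31295 = - \frac{156481}{5}$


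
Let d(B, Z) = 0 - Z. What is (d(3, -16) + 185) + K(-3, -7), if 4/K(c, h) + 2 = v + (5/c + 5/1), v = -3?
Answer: 993/5 ≈ 198.60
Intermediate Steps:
d(B, Z) = -Z
K(c, h) = 4*c/5 (K(c, h) = 4/(-2 + (-3 + (5/c + 5/1))) = 4/(-2 + (-3 + (5/c + 5*1))) = 4/(-2 + (-3 + (5/c + 5))) = 4/(-2 + (-3 + (5 + 5/c))) = 4/(-2 + (2 + 5/c)) = 4/((5/c)) = 4*(c/5) = 4*c/5)
(d(3, -16) + 185) + K(-3, -7) = (-1*(-16) + 185) + (⅘)*(-3) = (16 + 185) - 12/5 = 201 - 12/5 = 993/5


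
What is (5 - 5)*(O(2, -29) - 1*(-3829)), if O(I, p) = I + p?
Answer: 0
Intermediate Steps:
(5 - 5)*(O(2, -29) - 1*(-3829)) = (5 - 5)*((2 - 29) - 1*(-3829)) = 0*(-27 + 3829) = 0*3802 = 0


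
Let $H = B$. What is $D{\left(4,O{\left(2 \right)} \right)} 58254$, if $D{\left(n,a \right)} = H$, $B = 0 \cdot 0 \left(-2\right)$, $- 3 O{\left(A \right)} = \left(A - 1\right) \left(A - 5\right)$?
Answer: $0$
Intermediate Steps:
$O{\left(A \right)} = - \frac{\left(-1 + A\right) \left(-5 + A\right)}{3}$ ($O{\left(A \right)} = - \frac{\left(A - 1\right) \left(A - 5\right)}{3} = - \frac{\left(-1 + A\right) \left(-5 + A\right)}{3}$)
$B = 0$ ($B = 0 \left(-2\right) = 0$)
$H = 0$
$D{\left(n,a \right)} = 0$
$D{\left(4,O{\left(2 \right)} \right)} 58254 = 0 \cdot 58254 = 0$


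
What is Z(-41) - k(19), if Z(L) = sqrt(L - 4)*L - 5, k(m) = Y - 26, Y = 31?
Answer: -10 - 123*I*sqrt(5) ≈ -10.0 - 275.04*I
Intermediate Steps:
k(m) = 5 (k(m) = 31 - 26 = 5)
Z(L) = -5 + L*sqrt(-4 + L) (Z(L) = sqrt(-4 + L)*L - 5 = L*sqrt(-4 + L) - 5 = -5 + L*sqrt(-4 + L))
Z(-41) - k(19) = (-5 - 41*sqrt(-4 - 41)) - 1*5 = (-5 - 123*I*sqrt(5)) - 5 = -10 - 123*I*sqrt(5)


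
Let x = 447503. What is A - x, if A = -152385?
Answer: -599888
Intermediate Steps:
A - x = -152385 - 1*447503 = -152385 - 447503 = -599888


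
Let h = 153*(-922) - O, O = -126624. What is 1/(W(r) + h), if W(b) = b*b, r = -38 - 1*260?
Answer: 1/74362 ≈ 1.3448e-5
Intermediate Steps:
h = -14442 (h = 153*(-922) - 1*(-126624) = -141066 + 126624 = -14442)
r = -298 (r = -38 - 260 = -298)
W(b) = b**2
1/(W(r) + h) = 1/((-298)**2 - 14442) = 1/(88804 - 14442) = 1/74362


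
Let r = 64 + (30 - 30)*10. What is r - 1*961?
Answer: -897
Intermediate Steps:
r = 64 (r = 64 + 0*10 = 64 + 0 = 64)
r - 1*961 = 64 - 1*961 = 64 - 961 = -897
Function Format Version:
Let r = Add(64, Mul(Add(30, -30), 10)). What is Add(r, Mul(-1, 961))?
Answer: -897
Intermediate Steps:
r = 64 (r = Add(64, Mul(0, 10)) = Add(64, 0) = 64)
Add(r, Mul(-1, 961)) = Add(64, Mul(-1, 961)) = Add(64, -961) = -897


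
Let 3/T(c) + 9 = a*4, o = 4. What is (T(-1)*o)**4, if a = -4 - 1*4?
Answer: 20736/2825761 ≈ 0.0073382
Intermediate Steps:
a = -8 (a = -4 - 4 = -8)
T(c) = -3/41 (T(c) = 3/(-9 - 8*4) = 3/(-9 - 32) = 3/(-41) = 3*(-1/41) = -3/41)
(T(-1)*o)**4 = (-3/41*4)**4 = (-12/41)**4 = 20736/2825761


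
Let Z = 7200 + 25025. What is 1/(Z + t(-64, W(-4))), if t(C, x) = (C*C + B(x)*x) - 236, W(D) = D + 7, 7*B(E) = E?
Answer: 7/252604 ≈ 2.7711e-5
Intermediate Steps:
B(E) = E/7
W(D) = 7 + D
t(C, x) = -236 + C**2 + x**2/7 (t(C, x) = (C*C + (x/7)*x) - 236 = (C**2 + x**2/7) - 236 = -236 + C**2 + x**2/7)
Z = 32225
1/(Z + t(-64, W(-4))) = 1/(32225 + (-236 + (-64)**2 + (7 - 4)**2/7)) = 1/(32225 + (-236 + 4096 + (1/7)*3**2)) = 1/(32225 + (-236 + 4096 + (1/7)*9)) = 1/(32225 + (-236 + 4096 + 9/7)) = 1/(32225 + 27029/7) = 1/(252604/7) = 7/252604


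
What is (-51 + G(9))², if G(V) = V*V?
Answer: 900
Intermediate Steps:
G(V) = V²
(-51 + G(9))² = (-51 + 9²)² = (-51 + 81)² = 30² = 900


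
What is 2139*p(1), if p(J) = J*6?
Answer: 12834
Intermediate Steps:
p(J) = 6*J
2139*p(1) = 2139*(6*1) = 2139*6 = 12834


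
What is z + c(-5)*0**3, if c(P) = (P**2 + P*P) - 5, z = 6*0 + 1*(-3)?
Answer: -3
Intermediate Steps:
z = -3 (z = 0 - 3 = -3)
c(P) = -5 + 2*P**2 (c(P) = (P**2 + P**2) - 5 = 2*P**2 - 5 = -5 + 2*P**2)
z + c(-5)*0**3 = -3 + (-5 + 2*(-5)**2)*0**3 = -3 + (-5 + 2*25)*0 = -3 + (-5 + 50)*0 = -3 + 45*0 = -3 + 0 = -3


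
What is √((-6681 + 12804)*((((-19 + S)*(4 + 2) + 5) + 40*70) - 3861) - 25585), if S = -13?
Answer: I*√7667089 ≈ 2768.9*I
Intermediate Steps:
√((-6681 + 12804)*((((-19 + S)*(4 + 2) + 5) + 40*70) - 3861) - 25585) = √((-6681 + 12804)*((((-19 - 13)*(4 + 2) + 5) + 40*70) - 3861) - 25585) = √(6123*(((-32*6 + 5) + 2800) - 3861) - 25585) = √(6123*(((-192 + 5) + 2800) - 3861) - 25585) = √(6123*((-187 + 2800) - 3861) - 25585) = √(6123*(2613 - 3861) - 25585) = √(6123*(-1248) - 25585) = √(-7641504 - 25585) = √(-7667089) = I*√7667089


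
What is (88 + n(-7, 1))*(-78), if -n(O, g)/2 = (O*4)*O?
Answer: 23712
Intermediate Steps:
n(O, g) = -8*O² (n(O, g) = -2*O*4*O = -2*4*O*O = -8*O²)
(88 + n(-7, 1))*(-78) = (88 - 8*(-7)²)*(-78) = (88 - 8*49)*(-78) = (88 - 392)*(-78) = -304*(-78) = 23712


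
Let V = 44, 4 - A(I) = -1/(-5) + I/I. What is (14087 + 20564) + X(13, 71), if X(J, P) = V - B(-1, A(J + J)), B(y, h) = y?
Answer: 34696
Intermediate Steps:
A(I) = 14/5 (A(I) = 4 - (-1/(-5) + I/I) = 4 - (-1*(-1/5) + 1) = 4 - (1/5 + 1) = 4 - 1*6/5 = 4 - 6/5 = 14/5)
X(J, P) = 45 (X(J, P) = 44 - 1*(-1) = 44 + 1 = 45)
(14087 + 20564) + X(13, 71) = (14087 + 20564) + 45 = 34651 + 45 = 34696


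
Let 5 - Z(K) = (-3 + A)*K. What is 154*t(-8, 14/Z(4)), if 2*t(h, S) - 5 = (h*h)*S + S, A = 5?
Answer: -68915/3 ≈ -22972.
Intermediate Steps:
Z(K) = 5 - 2*K (Z(K) = 5 - (-3 + 5)*K = 5 - 2*K)
t(h, S) = 5/2 + S/2 + S*h²/2 (t(h, S) = 5/2 + ((h*h)*S + S)/2 = 5/2 + (h²*S + S)/2 = 5/2 + (S*h² + S)/2 = 5/2 + (S + S*h²)/2 = 5/2 + (S/2 + S*h²/2) = 5/2 + S/2 + S*h²/2)
154*t(-8, 14/Z(4)) = 154*(5/2 + (14/(5 - 2*4))/2 + (½)*(14/(5 - 2*4))*(-8)²) = 154*(5/2 + (14/(5 - 8))/2 + (½)*(14/(5 - 8))*64) = 154*(5/2 + (14/(-3))/2 + (½)*(14/(-3))*64) = 154*(5/2 + (14*(-⅓))/2 + (½)*(14*(-⅓))*64) = 154*(5/2 + (½)*(-14/3) + (½)*(-14/3)*64) = 154*(5/2 - 7/3 - 448/3) = 154*(-895/6) = -68915/3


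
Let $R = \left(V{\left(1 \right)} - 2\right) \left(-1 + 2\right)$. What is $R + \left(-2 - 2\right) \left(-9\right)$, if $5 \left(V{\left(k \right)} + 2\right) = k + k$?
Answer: $\frac{162}{5} \approx 32.4$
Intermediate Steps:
$V{\left(k \right)} = -2 + \frac{2 k}{5}$ ($V{\left(k \right)} = -2 + \frac{k + k}{5} = -2 + \frac{2 k}{5}$)
$R = - \frac{18}{5}$ ($R = \left(\left(-2 + \frac{2}{5} \cdot 1\right) - 2\right) \left(-1 + 2\right) = \left(\left(-2 + \frac{2}{5}\right) - 2\right) 1 = \left(- \frac{8}{5} - 2\right) 1 = \left(- \frac{18}{5}\right) 1 = - \frac{18}{5} \approx -3.6$)
$R + \left(-2 - 2\right) \left(-9\right) = - \frac{18}{5} + \left(-2 - 2\right) \left(-9\right) = - \frac{18}{5} - -36 = - \frac{18}{5} + 36 = \frac{162}{5}$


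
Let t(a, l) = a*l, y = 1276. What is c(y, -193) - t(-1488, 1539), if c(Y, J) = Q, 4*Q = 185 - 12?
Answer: 9160301/4 ≈ 2.2901e+6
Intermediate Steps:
Q = 173/4 (Q = (185 - 12)/4 = (¼)*173 = 173/4 ≈ 43.250)
c(Y, J) = 173/4
c(y, -193) - t(-1488, 1539) = 173/4 - (-1488)*1539 = 173/4 - 1*(-2290032) = 173/4 + 2290032 = 9160301/4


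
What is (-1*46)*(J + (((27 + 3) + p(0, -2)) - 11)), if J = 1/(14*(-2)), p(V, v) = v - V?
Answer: -10925/14 ≈ -780.36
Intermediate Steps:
J = -1/28 (J = 1/(-28) = -1/28 ≈ -0.035714)
(-1*46)*(J + (((27 + 3) + p(0, -2)) - 11)) = (-1*46)*(-1/28 + (((27 + 3) + (-2 - 1*0)) - 11)) = -46*(-1/28 + ((30 + (-2 + 0)) - 11)) = -46*(-1/28 + ((30 - 2) - 11)) = -46*(-1/28 + (28 - 11)) = -46*(-1/28 + 17) = -46*475/28 = -10925/14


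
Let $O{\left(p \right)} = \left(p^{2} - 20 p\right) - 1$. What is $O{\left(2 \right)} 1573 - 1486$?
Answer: $-59687$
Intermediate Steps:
$O{\left(p \right)} = -1 + p^{2} - 20 p$
$O{\left(2 \right)} 1573 - 1486 = \left(-1 + 2^{2} - 40\right) 1573 - 1486 = \left(-1 + 4 - 40\right) 1573 - 1486 = \left(-37\right) 1573 - 1486 = -58201 - 1486 = -59687$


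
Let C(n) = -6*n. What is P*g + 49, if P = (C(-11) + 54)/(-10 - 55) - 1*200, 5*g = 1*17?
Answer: -41423/65 ≈ -637.28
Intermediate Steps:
g = 17/5 (g = (1*17)/5 = (1/5)*17 = 17/5 ≈ 3.4000)
P = -2624/13 (P = (-6*(-11) + 54)/(-10 - 55) - 1*200 = (66 + 54)/(-65) - 200 = 120*(-1/65) - 200 = -24/13 - 200 = -2624/13 ≈ -201.85)
P*g + 49 = -2624/13*17/5 + 49 = -44608/65 + 49 = -41423/65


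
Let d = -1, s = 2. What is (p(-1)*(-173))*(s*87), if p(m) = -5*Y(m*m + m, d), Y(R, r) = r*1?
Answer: -150510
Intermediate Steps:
Y(R, r) = r
p(m) = 5 (p(m) = -5*(-1) = 5)
(p(-1)*(-173))*(s*87) = (5*(-173))*(2*87) = -865*174 = -150510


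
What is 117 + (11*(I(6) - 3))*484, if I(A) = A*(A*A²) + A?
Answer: 6915993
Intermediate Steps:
I(A) = A + A⁴ (I(A) = A*A³ + A = A⁴ + A = A + A⁴)
117 + (11*(I(6) - 3))*484 = 117 + (11*((6 + 6⁴) - 3))*484 = 117 + (11*((6 + 1296) - 3))*484 = 117 + (11*(1302 - 3))*484 = 117 + (11*1299)*484 = 117 + 14289*484 = 117 + 6915876 = 6915993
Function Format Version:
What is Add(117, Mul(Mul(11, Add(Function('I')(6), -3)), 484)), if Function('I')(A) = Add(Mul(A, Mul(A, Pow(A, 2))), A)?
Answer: 6915993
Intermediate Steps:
Function('I')(A) = Add(A, Pow(A, 4)) (Function('I')(A) = Add(Mul(A, Pow(A, 3)), A) = Add(Pow(A, 4), A) = Add(A, Pow(A, 4)))
Add(117, Mul(Mul(11, Add(Function('I')(6), -3)), 484)) = Add(117, Mul(Mul(11, Add(Add(6, Pow(6, 4)), -3)), 484)) = Add(117, Mul(Mul(11, Add(Add(6, 1296), -3)), 484)) = Add(117, Mul(Mul(11, Add(1302, -3)), 484)) = Add(117, Mul(Mul(11, 1299), 484)) = Add(117, Mul(14289, 484)) = Add(117, 6915876) = 6915993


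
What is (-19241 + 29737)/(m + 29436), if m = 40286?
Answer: 5248/34861 ≈ 0.15054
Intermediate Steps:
(-19241 + 29737)/(m + 29436) = (-19241 + 29737)/(40286 + 29436) = 10496/69722 = 10496*(1/69722) = 5248/34861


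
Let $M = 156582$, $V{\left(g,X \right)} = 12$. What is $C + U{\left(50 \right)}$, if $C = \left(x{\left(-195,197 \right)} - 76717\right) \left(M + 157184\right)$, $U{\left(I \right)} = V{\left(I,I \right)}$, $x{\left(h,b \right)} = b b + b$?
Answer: $-11832429614$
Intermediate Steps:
$x{\left(h,b \right)} = b + b^{2}$ ($x{\left(h,b \right)} = b^{2} + b = b + b^{2}$)
$U{\left(I \right)} = 12$
$C = -11832429626$ ($C = \left(197 \left(1 + 197\right) - 76717\right) \left(156582 + 157184\right) = \left(197 \cdot 198 - 76717\right) 313766 = \left(39006 - 76717\right) 313766 = \left(-37711\right) 313766 = -11832429626$)
$C + U{\left(50 \right)} = -11832429626 + 12 = -11832429614$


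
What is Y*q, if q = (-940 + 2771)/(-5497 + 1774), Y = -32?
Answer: 58592/3723 ≈ 15.738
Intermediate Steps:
q = -1831/3723 (q = 1831/(-3723) = 1831*(-1/3723) = -1831/3723 ≈ -0.49181)
Y*q = -32*(-1831/3723) = 58592/3723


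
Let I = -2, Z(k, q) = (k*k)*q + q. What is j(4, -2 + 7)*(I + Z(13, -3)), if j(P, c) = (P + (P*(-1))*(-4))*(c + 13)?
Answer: -184320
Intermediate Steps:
Z(k, q) = q + q*k² (Z(k, q) = k²*q + q = q*k² + q = q + q*k²)
j(P, c) = 5*P*(13 + c) (j(P, c) = (P - P*(-4))*(13 + c) = (P + 4*P)*(13 + c) = (5*P)*(13 + c) = 5*P*(13 + c))
j(4, -2 + 7)*(I + Z(13, -3)) = (5*4*(13 + (-2 + 7)))*(-2 - 3*(1 + 13²)) = (5*4*(13 + 5))*(-2 - 3*(1 + 169)) = (5*4*18)*(-2 - 3*170) = 360*(-2 - 510) = 360*(-512) = -184320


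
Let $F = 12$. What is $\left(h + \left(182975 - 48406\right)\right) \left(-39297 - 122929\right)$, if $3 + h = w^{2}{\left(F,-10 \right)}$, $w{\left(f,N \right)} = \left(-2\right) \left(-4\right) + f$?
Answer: $-21894994316$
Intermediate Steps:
$w{\left(f,N \right)} = 8 + f$
$h = 397$ ($h = -3 + \left(8 + 12\right)^{2} = -3 + 20^{2} = -3 + 400 = 397$)
$\left(h + \left(182975 - 48406\right)\right) \left(-39297 - 122929\right) = \left(397 + \left(182975 - 48406\right)\right) \left(-39297 - 122929\right) = \left(397 + 134569\right) \left(-162226\right) = 134966 \left(-162226\right) = -21894994316$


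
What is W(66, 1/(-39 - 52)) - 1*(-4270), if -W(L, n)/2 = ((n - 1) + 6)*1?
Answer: 387662/91 ≈ 4260.0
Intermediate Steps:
W(L, n) = -10 - 2*n (W(L, n) = -2*((n - 1) + 6) = -2*((-1 + n) + 6) = -2*(5 + n) = -10 - 2*n)
W(66, 1/(-39 - 52)) - 1*(-4270) = (-10 - 2/(-39 - 52)) - 1*(-4270) = (-10 - 2/(-91)) + 4270 = (-10 - 2*(-1/91)) + 4270 = (-10 + 2/91) + 4270 = -908/91 + 4270 = 387662/91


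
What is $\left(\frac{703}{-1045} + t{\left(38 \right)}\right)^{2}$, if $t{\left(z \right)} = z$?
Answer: $\frac{4214809}{3025} \approx 1393.3$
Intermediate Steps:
$\left(\frac{703}{-1045} + t{\left(38 \right)}\right)^{2} = \left(\frac{703}{-1045} + 38\right)^{2} = \left(703 \left(- \frac{1}{1045}\right) + 38\right)^{2} = \left(- \frac{37}{55} + 38\right)^{2} = \left(\frac{2053}{55}\right)^{2} = \frac{4214809}{3025}$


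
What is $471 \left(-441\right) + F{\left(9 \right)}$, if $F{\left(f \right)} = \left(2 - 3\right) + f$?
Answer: $-207703$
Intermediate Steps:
$F{\left(f \right)} = -1 + f$ ($F{\left(f \right)} = \left(2 - 3\right) + f = -1 + f$)
$471 \left(-441\right) + F{\left(9 \right)} = 471 \left(-441\right) + \left(-1 + 9\right) = -207711 + 8 = -207703$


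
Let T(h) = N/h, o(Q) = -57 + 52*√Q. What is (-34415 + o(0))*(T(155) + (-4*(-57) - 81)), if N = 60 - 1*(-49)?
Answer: -25458128/5 ≈ -5.0916e+6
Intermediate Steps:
N = 109 (N = 60 + 49 = 109)
T(h) = 109/h
(-34415 + o(0))*(T(155) + (-4*(-57) - 81)) = (-34415 + (-57 + 52*√0))*(109/155 + (-4*(-57) - 81)) = (-34415 + (-57 + 52*0))*(109*(1/155) + (228 - 81)) = (-34415 + (-57 + 0))*(109/155 + 147) = (-34415 - 57)*(22894/155) = -34472*22894/155 = -25458128/5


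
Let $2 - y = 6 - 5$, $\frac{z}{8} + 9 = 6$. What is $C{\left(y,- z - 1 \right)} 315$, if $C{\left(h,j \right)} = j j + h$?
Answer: $166950$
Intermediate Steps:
$z = -24$ ($z = -72 + 8 \cdot 6 = -72 + 48 = -24$)
$y = 1$ ($y = 2 - \left(6 - 5\right) = 2 - 1 = 1$)
$C{\left(h,j \right)} = h + j^{2}$ ($C{\left(h,j \right)} = j^{2} + h = h + j^{2}$)
$C{\left(y,- z - 1 \right)} 315 = \left(1 + \left(\left(-1\right) \left(-24\right) - 1\right)^{2}\right) 315 = \left(1 + \left(24 - 1\right)^{2}\right) 315 = \left(1 + 23^{2}\right) 315 = \left(1 + 529\right) 315 = 530 \cdot 315 = 166950$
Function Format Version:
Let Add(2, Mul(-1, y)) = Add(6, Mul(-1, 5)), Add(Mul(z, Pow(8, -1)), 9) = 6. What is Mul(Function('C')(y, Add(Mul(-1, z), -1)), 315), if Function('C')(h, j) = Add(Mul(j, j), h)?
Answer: 166950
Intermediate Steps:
z = -24 (z = Add(-72, Mul(8, 6)) = Add(-72, 48) = -24)
y = 1 (y = Add(2, Mul(-1, Add(6, Mul(-1, 5)))) = Add(2, Mul(-1, Add(6, -5))) = Add(2, Mul(-1, 1)) = Add(2, -1) = 1)
Function('C')(h, j) = Add(h, Pow(j, 2)) (Function('C')(h, j) = Add(Pow(j, 2), h) = Add(h, Pow(j, 2)))
Mul(Function('C')(y, Add(Mul(-1, z), -1)), 315) = Mul(Add(1, Pow(Add(Mul(-1, -24), -1), 2)), 315) = Mul(Add(1, Pow(Add(24, -1), 2)), 315) = Mul(Add(1, Pow(23, 2)), 315) = Mul(Add(1, 529), 315) = Mul(530, 315) = 166950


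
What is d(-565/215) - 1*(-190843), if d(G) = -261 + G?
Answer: 8194913/43 ≈ 1.9058e+5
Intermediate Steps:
d(-565/215) - 1*(-190843) = (-261 - 565/215) - 1*(-190843) = (-261 - 565*1/215) + 190843 = (-261 - 113/43) + 190843 = -11336/43 + 190843 = 8194913/43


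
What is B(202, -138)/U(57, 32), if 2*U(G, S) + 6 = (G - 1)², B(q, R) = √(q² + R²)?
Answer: 2*√14962/1565 ≈ 0.15632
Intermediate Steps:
B(q, R) = √(R² + q²)
U(G, S) = -3 + (-1 + G)²/2 (U(G, S) = -3 + (G - 1)²/2 = -3 + (-1 + G)²/2)
B(202, -138)/U(57, 32) = √((-138)² + 202²)/(-3 + (-1 + 57)²/2) = √(19044 + 40804)/(-3 + (½)*56²) = √59848/(-3 + (½)*3136) = (2*√14962)/(-3 + 1568) = (2*√14962)/1565 = (2*√14962)*(1/1565) = 2*√14962/1565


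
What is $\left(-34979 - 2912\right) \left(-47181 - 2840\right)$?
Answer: $1895345711$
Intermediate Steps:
$\left(-34979 - 2912\right) \left(-47181 - 2840\right) = \left(-37891\right) \left(-50021\right) = 1895345711$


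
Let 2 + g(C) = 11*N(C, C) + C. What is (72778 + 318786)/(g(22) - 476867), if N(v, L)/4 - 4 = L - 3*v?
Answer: -391564/478607 ≈ -0.81813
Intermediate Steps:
N(v, L) = 16 - 12*v + 4*L (N(v, L) = 16 + 4*(L - 3*v) = 16 + (-12*v + 4*L) = 16 - 12*v + 4*L)
g(C) = 174 - 87*C (g(C) = -2 + (11*(16 - 12*C + 4*C) + C) = -2 + (11*(16 - 8*C) + C) = -2 + ((176 - 88*C) + C) = -2 + (176 - 87*C) = 174 - 87*C)
(72778 + 318786)/(g(22) - 476867) = (72778 + 318786)/((174 - 87*22) - 476867) = 391564/((174 - 1914) - 476867) = 391564/(-1740 - 476867) = 391564/(-478607) = 391564*(-1/478607) = -391564/478607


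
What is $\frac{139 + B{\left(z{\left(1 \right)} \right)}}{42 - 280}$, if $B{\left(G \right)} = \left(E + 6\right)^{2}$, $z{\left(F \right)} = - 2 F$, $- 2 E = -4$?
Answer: $- \frac{29}{34} \approx -0.85294$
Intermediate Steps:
$E = 2$ ($E = \left(- \frac{1}{2}\right) \left(-4\right) = 2$)
$B{\left(G \right)} = 64$ ($B{\left(G \right)} = \left(2 + 6\right)^{2} = 8^{2} = 64$)
$\frac{139 + B{\left(z{\left(1 \right)} \right)}}{42 - 280} = \frac{139 + 64}{42 - 280} = \frac{203}{-238} = 203 \left(- \frac{1}{238}\right) = - \frac{29}{34}$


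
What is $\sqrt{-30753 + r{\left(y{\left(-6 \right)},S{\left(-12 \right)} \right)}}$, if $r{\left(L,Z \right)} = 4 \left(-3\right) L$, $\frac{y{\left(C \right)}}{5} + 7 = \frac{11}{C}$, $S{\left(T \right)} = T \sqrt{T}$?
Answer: $i \sqrt{30223} \approx 173.85 i$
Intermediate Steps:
$S{\left(T \right)} = T^{\frac{3}{2}}$
$y{\left(C \right)} = -35 + \frac{55}{C}$ ($y{\left(C \right)} = -35 + 5 \frac{11}{C} = -35 + \frac{55}{C}$)
$r{\left(L,Z \right)} = - 12 L$
$\sqrt{-30753 + r{\left(y{\left(-6 \right)},S{\left(-12 \right)} \right)}} = \sqrt{-30753 - 12 \left(-35 + \frac{55}{-6}\right)} = \sqrt{-30753 - 12 \left(-35 + 55 \left(- \frac{1}{6}\right)\right)} = \sqrt{-30753 - 12 \left(-35 - \frac{55}{6}\right)} = \sqrt{-30753 - -530} = \sqrt{-30753 + 530} = \sqrt{-30223} = i \sqrt{30223}$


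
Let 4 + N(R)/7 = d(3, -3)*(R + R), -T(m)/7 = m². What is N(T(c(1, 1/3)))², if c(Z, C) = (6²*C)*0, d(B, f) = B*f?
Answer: 784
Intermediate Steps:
c(Z, C) = 0 (c(Z, C) = (36*C)*0 = 0)
T(m) = -7*m²
N(R) = -28 - 126*R (N(R) = -28 + 7*((3*(-3))*(R + R)) = -28 + 7*(-18*R) = -28 - 126*R)
N(T(c(1, 1/3)))² = (-28 - (-882)*0²)² = (-28 - (-882)*0)² = (-28 - 126*0)² = (-28 + 0)² = (-28)² = 784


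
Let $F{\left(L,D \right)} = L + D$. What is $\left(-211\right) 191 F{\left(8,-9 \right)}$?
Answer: $40301$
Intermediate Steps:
$F{\left(L,D \right)} = D + L$
$\left(-211\right) 191 F{\left(8,-9 \right)} = \left(-211\right) 191 \left(-9 + 8\right) = \left(-40301\right) \left(-1\right) = 40301$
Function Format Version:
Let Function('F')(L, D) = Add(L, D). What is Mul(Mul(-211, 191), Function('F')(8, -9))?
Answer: 40301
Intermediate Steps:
Function('F')(L, D) = Add(D, L)
Mul(Mul(-211, 191), Function('F')(8, -9)) = Mul(Mul(-211, 191), Add(-9, 8)) = Mul(-40301, -1) = 40301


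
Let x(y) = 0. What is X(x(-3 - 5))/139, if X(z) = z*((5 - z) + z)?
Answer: 0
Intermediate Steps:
X(z) = 5*z (X(z) = z*5 = 5*z)
X(x(-3 - 5))/139 = (5*0)/139 = 0*(1/139) = 0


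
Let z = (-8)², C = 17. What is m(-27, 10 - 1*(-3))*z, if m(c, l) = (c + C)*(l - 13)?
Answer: 0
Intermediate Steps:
m(c, l) = (-13 + l)*(17 + c) (m(c, l) = (c + 17)*(l - 13) = (17 + c)*(-13 + l) = (-13 + l)*(17 + c))
z = 64
m(-27, 10 - 1*(-3))*z = (-221 - 13*(-27) + 17*(10 - 1*(-3)) - 27*(10 - 1*(-3)))*64 = (-221 + 351 + 17*(10 + 3) - 27*(10 + 3))*64 = (-221 + 351 + 17*13 - 27*13)*64 = (-221 + 351 + 221 - 351)*64 = 0*64 = 0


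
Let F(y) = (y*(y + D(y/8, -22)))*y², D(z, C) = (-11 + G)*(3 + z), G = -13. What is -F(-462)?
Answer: 84016681056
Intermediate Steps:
D(z, C) = -72 - 24*z (D(z, C) = (-11 - 13)*(3 + z) = -24*(3 + z) = -72 - 24*z)
F(y) = y³*(-72 - 2*y) (F(y) = (y*(y + (-72 - 24*y/8)))*y² = (y*(y + (-72 - 3*y)))*y² = (y*(-72 - 2*y))*y² = y³*(-72 - 2*y))
-F(-462) = -2*(-462)³*(-36 - 1*(-462)) = -2*(-98611128)*(-36 + 462) = -2*(-98611128)*426 = -1*(-84016681056) = 84016681056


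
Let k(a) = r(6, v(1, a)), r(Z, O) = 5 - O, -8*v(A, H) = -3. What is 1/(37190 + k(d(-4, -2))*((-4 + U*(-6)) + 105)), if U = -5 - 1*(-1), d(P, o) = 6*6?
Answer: 8/302145 ≈ 2.6477e-5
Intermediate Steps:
v(A, H) = 3/8 (v(A, H) = -1/8*(-3) = 3/8)
d(P, o) = 36
U = -4 (U = -5 + 1 = -4)
k(a) = 37/8 (k(a) = 5 - 1*3/8 = 5 - 3/8 = 37/8)
1/(37190 + k(d(-4, -2))*((-4 + U*(-6)) + 105)) = 1/(37190 + 37*((-4 - 4*(-6)) + 105)/8) = 1/(37190 + 37*((-4 + 24) + 105)/8) = 1/(37190 + 37*(20 + 105)/8) = 1/(37190 + (37/8)*125) = 1/(37190 + 4625/8) = 1/(302145/8) = 8/302145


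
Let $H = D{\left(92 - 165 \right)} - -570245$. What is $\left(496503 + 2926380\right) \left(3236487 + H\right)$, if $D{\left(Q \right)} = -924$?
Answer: $13026835504464$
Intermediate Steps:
$H = 569321$ ($H = -924 - -570245 = -924 + 570245 = 569321$)
$\left(496503 + 2926380\right) \left(3236487 + H\right) = \left(496503 + 2926380\right) \left(3236487 + 569321\right) = 3422883 \cdot 3805808 = 13026835504464$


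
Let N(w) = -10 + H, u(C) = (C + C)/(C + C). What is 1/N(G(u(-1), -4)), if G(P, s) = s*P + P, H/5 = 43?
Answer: 1/205 ≈ 0.0048781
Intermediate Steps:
H = 215 (H = 5*43 = 215)
u(C) = 1 (u(C) = (2*C)/((2*C)) = (2*C)*(1/(2*C)) = 1)
G(P, s) = P + P*s (G(P, s) = P*s + P = P + P*s)
N(w) = 205 (N(w) = -10 + 215 = 205)
1/N(G(u(-1), -4)) = 1/205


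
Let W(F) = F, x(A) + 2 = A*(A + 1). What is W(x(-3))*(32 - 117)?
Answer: -340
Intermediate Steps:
x(A) = -2 + A*(1 + A) (x(A) = -2 + A*(A + 1) = -2 + A*(1 + A))
W(x(-3))*(32 - 117) = (-2 - 3 + (-3)²)*(32 - 117) = (-2 - 3 + 9)*(-85) = 4*(-85) = -340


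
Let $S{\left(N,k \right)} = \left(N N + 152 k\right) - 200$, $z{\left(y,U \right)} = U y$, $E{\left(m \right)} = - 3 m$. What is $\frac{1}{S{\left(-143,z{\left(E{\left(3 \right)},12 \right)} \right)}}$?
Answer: $\frac{1}{3833} \approx 0.00026089$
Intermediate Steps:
$S{\left(N,k \right)} = -200 + N^{2} + 152 k$ ($S{\left(N,k \right)} = \left(N^{2} + 152 k\right) - 200 = -200 + N^{2} + 152 k$)
$\frac{1}{S{\left(-143,z{\left(E{\left(3 \right)},12 \right)} \right)}} = \frac{1}{-200 + \left(-143\right)^{2} + 152 \cdot 12 \left(\left(-3\right) 3\right)} = \frac{1}{-200 + 20449 + 152 \cdot 12 \left(-9\right)} = \frac{1}{-200 + 20449 + 152 \left(-108\right)} = \frac{1}{-200 + 20449 - 16416} = \frac{1}{3833}$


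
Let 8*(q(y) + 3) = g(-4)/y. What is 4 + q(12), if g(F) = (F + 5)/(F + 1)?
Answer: 287/288 ≈ 0.99653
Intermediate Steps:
g(F) = (5 + F)/(1 + F)
q(y) = -3 - 1/(24*y) (q(y) = -3 + (((5 - 4)/(1 - 4))/y)/8 = -3 + ((1/(-3))/y)/8 = -3 + ((-⅓*1)/y)/8 = -3 + (-1/(3*y))/8 = -3 - 1/(24*y))
4 + q(12) = 4 + (-3 - 1/24/12) = 4 + (-3 - 1/24*1/12) = 4 + (-3 - 1/288) = 4 - 865/288 = 287/288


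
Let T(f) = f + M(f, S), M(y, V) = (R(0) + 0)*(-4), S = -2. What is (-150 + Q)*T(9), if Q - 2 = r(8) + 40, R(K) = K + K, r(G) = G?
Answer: -900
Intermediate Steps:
R(K) = 2*K
M(y, V) = 0 (M(y, V) = (2*0 + 0)*(-4) = (0 + 0)*(-4) = 0*(-4) = 0)
T(f) = f (T(f) = f + 0 = f)
Q = 50 (Q = 2 + (8 + 40) = 2 + 48 = 50)
(-150 + Q)*T(9) = (-150 + 50)*9 = -100*9 = -900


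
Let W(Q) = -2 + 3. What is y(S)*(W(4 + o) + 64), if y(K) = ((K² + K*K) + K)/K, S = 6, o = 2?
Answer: 845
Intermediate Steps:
y(K) = (K + 2*K²)/K (y(K) = ((K² + K²) + K)/K = (2*K² + K)/K = (K + 2*K²)/K)
W(Q) = 1
y(S)*(W(4 + o) + 64) = (1 + 2*6)*(1 + 64) = (1 + 12)*65 = 13*65 = 845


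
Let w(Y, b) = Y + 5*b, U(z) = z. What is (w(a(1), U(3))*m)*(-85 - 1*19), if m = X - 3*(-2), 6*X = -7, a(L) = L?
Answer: -24128/3 ≈ -8042.7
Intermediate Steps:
X = -7/6 (X = (1/6)*(-7) = -7/6 ≈ -1.1667)
m = 29/6 (m = -7/6 - 3*(-2) = -7/6 + 6 = 29/6 ≈ 4.8333)
(w(a(1), U(3))*m)*(-85 - 1*19) = ((1 + 5*3)*(29/6))*(-85 - 1*19) = ((1 + 15)*(29/6))*(-85 - 19) = (16*(29/6))*(-104) = (232/3)*(-104) = -24128/3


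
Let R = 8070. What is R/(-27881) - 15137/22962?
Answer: -607338037/640203522 ≈ -0.94866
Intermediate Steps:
R/(-27881) - 15137/22962 = 8070/(-27881) - 15137/22962 = 8070*(-1/27881) - 15137*1/22962 = -8070/27881 - 15137/22962 = -607338037/640203522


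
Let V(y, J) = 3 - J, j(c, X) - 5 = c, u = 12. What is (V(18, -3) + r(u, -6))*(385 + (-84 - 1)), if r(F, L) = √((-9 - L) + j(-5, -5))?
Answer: 1800 + 300*I*√3 ≈ 1800.0 + 519.62*I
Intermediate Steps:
j(c, X) = 5 + c
r(F, L) = √(-9 - L) (r(F, L) = √((-9 - L) + (5 - 5)) = √((-9 - L) + 0) = √(-9 - L))
(V(18, -3) + r(u, -6))*(385 + (-84 - 1)) = ((3 - 1*(-3)) + √(-9 - 1*(-6)))*(385 + (-84 - 1)) = ((3 + 3) + √(-9 + 6))*(385 - 85) = (6 + √(-3))*300 = (6 + I*√3)*300 = 1800 + 300*I*√3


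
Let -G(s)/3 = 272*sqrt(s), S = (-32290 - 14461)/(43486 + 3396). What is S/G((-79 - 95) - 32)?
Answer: -46751*I*sqrt(206)/7880676672 ≈ -8.5145e-5*I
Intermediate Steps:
S = -46751/46882 ≈ -0.99721
G(s) = -816*sqrt(s)
S/G((-79 - 95) - 32) = -46751*(-1/(816*sqrt((-79 - 95) - 32)))/46882 = -46751*(-1/(816*sqrt(-174 - 32)))/46882 = -46751*I*sqrt(206)/168096/46882 = -46751*I*sqrt(206)/7880676672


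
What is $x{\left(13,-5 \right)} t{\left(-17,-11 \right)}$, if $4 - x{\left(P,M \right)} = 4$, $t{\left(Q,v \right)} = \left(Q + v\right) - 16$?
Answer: $0$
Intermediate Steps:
$t{\left(Q,v \right)} = -16 + Q + v$
$x{\left(P,M \right)} = 0$ ($x{\left(P,M \right)} = 4 - 4 = 0$)
$x{\left(13,-5 \right)} t{\left(-17,-11 \right)} = 0 \left(-16 - 17 - 11\right) = 0 \left(-44\right) = 0$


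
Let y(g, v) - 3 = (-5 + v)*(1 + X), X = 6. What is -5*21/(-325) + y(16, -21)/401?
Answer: -3214/26065 ≈ -0.12331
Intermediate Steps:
y(g, v) = -32 + 7*v (y(g, v) = 3 + (-5 + v)*(1 + 6) = 3 + (-5 + v)*7 = 3 + (-35 + 7*v) = -32 + 7*v)
-5*21/(-325) + y(16, -21)/401 = -5*21/(-325) + (-32 + 7*(-21))/401 = -105*(-1/325) + (-32 - 147)*(1/401) = 21/65 - 179*1/401 = 21/65 - 179/401 = -3214/26065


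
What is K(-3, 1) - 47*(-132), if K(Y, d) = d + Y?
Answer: 6202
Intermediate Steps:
K(Y, d) = Y + d
K(-3, 1) - 47*(-132) = (-3 + 1) - 47*(-132) = -2 + 6204 = 6202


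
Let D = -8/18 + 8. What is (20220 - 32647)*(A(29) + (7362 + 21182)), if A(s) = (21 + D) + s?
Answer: -3198883778/9 ≈ -3.5543e+8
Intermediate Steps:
D = 68/9 (D = -8*1/18 + 8 = -4/9 + 8 = 68/9 ≈ 7.5556)
A(s) = 257/9 + s (A(s) = (21 + 68/9) + s = 257/9 + s)
(20220 - 32647)*(A(29) + (7362 + 21182)) = (20220 - 32647)*((257/9 + 29) + (7362 + 21182)) = -12427*(518/9 + 28544) = -12427*257414/9 = -3198883778/9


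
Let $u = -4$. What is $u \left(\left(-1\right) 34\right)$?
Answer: $136$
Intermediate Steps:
$u \left(\left(-1\right) 34\right) = - 4 \left(\left(-1\right) 34\right) = \left(-4\right) \left(-34\right) = 136$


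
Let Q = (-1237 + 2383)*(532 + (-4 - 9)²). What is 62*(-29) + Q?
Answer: 801548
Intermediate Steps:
Q = 803346 (Q = 1146*(532 + (-13)²) = 1146*(532 + 169) = 1146*701 = 803346)
62*(-29) + Q = 62*(-29) + 803346 = -1798 + 803346 = 801548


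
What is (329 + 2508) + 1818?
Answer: 4655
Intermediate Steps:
(329 + 2508) + 1818 = 2837 + 1818 = 4655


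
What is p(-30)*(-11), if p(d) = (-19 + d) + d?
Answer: 869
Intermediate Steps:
p(d) = -19 + 2*d
p(-30)*(-11) = (-19 + 2*(-30))*(-11) = (-19 - 60)*(-11) = -79*(-11) = 869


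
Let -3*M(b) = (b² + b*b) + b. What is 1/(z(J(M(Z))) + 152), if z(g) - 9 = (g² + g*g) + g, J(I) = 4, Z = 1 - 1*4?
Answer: 1/197 ≈ 0.0050761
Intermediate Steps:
Z = -3 (Z = 1 - 4 = -3)
M(b) = -2*b²/3 - b/3 (M(b) = -((b² + b*b) + b)/3 = -((b² + b²) + b)/3 = -(2*b² + b)/3 = -(b + 2*b²)/3 = -2*b²/3 - b/3)
z(g) = 9 + g + 2*g² (z(g) = 9 + ((g² + g*g) + g) = 9 + ((g² + g²) + g) = 9 + (2*g² + g) = 9 + (g + 2*g²) = 9 + g + 2*g²)
1/(z(J(M(Z))) + 152) = 1/((9 + 4 + 2*4²) + 152) = 1/((9 + 4 + 2*16) + 152) = 1/((9 + 4 + 32) + 152) = 1/(45 + 152) = 1/197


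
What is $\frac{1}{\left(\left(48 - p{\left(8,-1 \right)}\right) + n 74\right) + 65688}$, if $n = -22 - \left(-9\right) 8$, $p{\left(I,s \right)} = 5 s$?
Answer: $\frac{1}{69441} \approx 1.4401 \cdot 10^{-5}$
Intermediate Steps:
$n = 50$ ($n = -22 - -72 = -22 + 72 = 50$)
$\frac{1}{\left(\left(48 - p{\left(8,-1 \right)}\right) + n 74\right) + 65688} = \frac{1}{\left(\left(48 - 5 \left(-1\right)\right) + 50 \cdot 74\right) + 65688} = \frac{1}{\left(\left(48 - -5\right) + 3700\right) + 65688} = \frac{1}{\left(\left(48 + 5\right) + 3700\right) + 65688} = \frac{1}{\left(53 + 3700\right) + 65688} = \frac{1}{3753 + 65688} = \frac{1}{69441}$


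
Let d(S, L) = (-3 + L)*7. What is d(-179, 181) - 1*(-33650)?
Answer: 34896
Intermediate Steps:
d(S, L) = -21 + 7*L
d(-179, 181) - 1*(-33650) = (-21 + 7*181) - 1*(-33650) = (-21 + 1267) + 33650 = 1246 + 33650 = 34896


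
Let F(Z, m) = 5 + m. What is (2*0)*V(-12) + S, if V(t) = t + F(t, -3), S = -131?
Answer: -131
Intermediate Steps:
V(t) = 2 + t (V(t) = t + (5 - 3) = t + 2 = 2 + t)
(2*0)*V(-12) + S = (2*0)*(2 - 12) - 131 = 0*(-10) - 131 = 0 - 131 = -131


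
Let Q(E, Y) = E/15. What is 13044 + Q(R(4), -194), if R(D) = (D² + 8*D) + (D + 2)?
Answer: 65238/5 ≈ 13048.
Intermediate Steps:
R(D) = 2 + D² + 9*D (R(D) = (D² + 8*D) + (2 + D) = 2 + D² + 9*D)
Q(E, Y) = E/15 (Q(E, Y) = E*(1/15) = E/15)
13044 + Q(R(4), -194) = 13044 + (2 + 4² + 9*4)/15 = 13044 + (2 + 16 + 36)/15 = 13044 + (1/15)*54 = 13044 + 18/5 = 65238/5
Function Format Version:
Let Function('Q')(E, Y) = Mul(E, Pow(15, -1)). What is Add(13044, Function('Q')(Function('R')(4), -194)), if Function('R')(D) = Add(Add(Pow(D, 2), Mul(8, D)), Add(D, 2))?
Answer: Rational(65238, 5) ≈ 13048.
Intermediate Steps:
Function('R')(D) = Add(2, Pow(D, 2), Mul(9, D)) (Function('R')(D) = Add(Add(Pow(D, 2), Mul(8, D)), Add(2, D)) = Add(2, Pow(D, 2), Mul(9, D)))
Function('Q')(E, Y) = Mul(Rational(1, 15), E) (Function('Q')(E, Y) = Mul(E, Rational(1, 15)) = Mul(Rational(1, 15), E))
Add(13044, Function('Q')(Function('R')(4), -194)) = Add(13044, Mul(Rational(1, 15), Add(2, Pow(4, 2), Mul(9, 4)))) = Add(13044, Mul(Rational(1, 15), Add(2, 16, 36))) = Add(13044, Mul(Rational(1, 15), 54)) = Add(13044, Rational(18, 5)) = Rational(65238, 5)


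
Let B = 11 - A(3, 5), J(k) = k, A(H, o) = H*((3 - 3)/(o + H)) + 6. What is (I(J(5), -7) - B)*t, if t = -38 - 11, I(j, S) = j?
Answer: 0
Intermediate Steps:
A(H, o) = 6 (A(H, o) = H*(0/(H + o)) + 6 = H*0 + 6 = 0 + 6 = 6)
t = -49
B = 5 (B = 11 - 1*6 = 11 - 6 = 5)
(I(J(5), -7) - B)*t = (5 - 1*5)*(-49) = (5 - 5)*(-49) = 0*(-49) = 0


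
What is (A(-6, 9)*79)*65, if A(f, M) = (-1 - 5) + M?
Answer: 15405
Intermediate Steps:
A(f, M) = -6 + M
(A(-6, 9)*79)*65 = ((-6 + 9)*79)*65 = (3*79)*65 = 237*65 = 15405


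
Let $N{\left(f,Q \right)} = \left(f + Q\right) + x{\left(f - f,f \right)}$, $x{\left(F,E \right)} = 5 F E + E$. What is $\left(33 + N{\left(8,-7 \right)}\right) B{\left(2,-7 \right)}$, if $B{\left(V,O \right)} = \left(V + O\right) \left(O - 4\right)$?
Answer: $2310$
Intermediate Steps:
$B{\left(V,O \right)} = \left(-4 + O\right) \left(O + V\right)$ ($B{\left(V,O \right)} = \left(O + V\right) \left(-4 + O\right) = \left(-4 + O\right) \left(O + V\right)$)
$x{\left(F,E \right)} = E + 5 E F$ ($x{\left(F,E \right)} = 5 E F + E = E + 5 E F$)
$N{\left(f,Q \right)} = Q + 2 f$ ($N{\left(f,Q \right)} = \left(f + Q\right) + f \left(1 + 5 \left(f - f\right)\right) = \left(Q + f\right) + f \left(1 + 5 \cdot 0\right) = \left(Q + f\right) + f \left(1 + 0\right) = \left(Q + f\right) + f 1 = \left(Q + f\right) + f = Q + 2 f$)
$\left(33 + N{\left(8,-7 \right)}\right) B{\left(2,-7 \right)} = \left(33 + \left(-7 + 2 \cdot 8\right)\right) \left(\left(-7\right)^{2} - -28 - 8 - 14\right) = \left(33 + \left(-7 + 16\right)\right) \left(49 + 28 - 8 - 14\right) = \left(33 + 9\right) 55 = 42 \cdot 55 = 2310$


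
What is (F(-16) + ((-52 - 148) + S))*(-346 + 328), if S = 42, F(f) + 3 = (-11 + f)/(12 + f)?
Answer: 5553/2 ≈ 2776.5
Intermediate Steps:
F(f) = -3 + (-11 + f)/(12 + f)
(F(-16) + ((-52 - 148) + S))*(-346 + 328) = ((-47 - 2*(-16))/(12 - 16) + ((-52 - 148) + 42))*(-346 + 328) = ((-47 + 32)/(-4) + (-200 + 42))*(-18) = (-¼*(-15) - 158)*(-18) = (15/4 - 158)*(-18) = -617/4*(-18) = 5553/2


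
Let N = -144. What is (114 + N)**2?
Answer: 900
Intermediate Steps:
(114 + N)**2 = (114 - 144)**2 = (-30)**2 = 900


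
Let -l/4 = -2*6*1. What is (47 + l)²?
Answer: 9025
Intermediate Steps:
l = 48 (l = -4*(-2*6) = -(-48) = -4*(-12) = 48)
(47 + l)² = (47 + 48)² = 95² = 9025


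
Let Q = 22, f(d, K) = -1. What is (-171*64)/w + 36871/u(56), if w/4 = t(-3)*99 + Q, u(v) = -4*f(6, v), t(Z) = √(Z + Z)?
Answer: 99356401/10780 + 12312*I*√6/2695 ≈ 9216.7 + 11.19*I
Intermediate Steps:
t(Z) = √2*√Z (t(Z) = √(2*Z) = √2*√Z)
u(v) = 4 (u(v) = -4*(-1) = 4)
w = 88 + 396*I*√6 (w = 4*((√2*√(-3))*99 + 22) = 4*((√2*(I*√3))*99 + 22) = 4*((I*√6)*99 + 22) = 4*(99*I*√6 + 22) = 4*(22 + 99*I*√6) = 88 + 396*I*√6 ≈ 88.0 + 970.0*I)
(-171*64)/w + 36871/u(56) = (-171*64)/(88 + 396*I*√6) + 36871/4 = -10944/(88 + 396*I*√6) + 36871*(¼) = -10944/(88 + 396*I*√6) + 36871/4 = 36871/4 - 10944/(88 + 396*I*√6)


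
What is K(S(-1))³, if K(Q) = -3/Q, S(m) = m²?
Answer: -27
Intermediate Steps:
K(S(-1))³ = (-3/((-1)²))³ = (-3/1)³ = (-3*1)³ = (-3)³ = -27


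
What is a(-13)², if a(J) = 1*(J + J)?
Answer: 676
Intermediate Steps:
a(J) = 2*J (a(J) = 1*(2*J) = 2*J)
a(-13)² = (2*(-13))² = (-26)² = 676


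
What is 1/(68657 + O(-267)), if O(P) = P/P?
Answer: 1/68658 ≈ 1.4565e-5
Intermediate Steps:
O(P) = 1
1/(68657 + O(-267)) = 1/(68657 + 1) = 1/68658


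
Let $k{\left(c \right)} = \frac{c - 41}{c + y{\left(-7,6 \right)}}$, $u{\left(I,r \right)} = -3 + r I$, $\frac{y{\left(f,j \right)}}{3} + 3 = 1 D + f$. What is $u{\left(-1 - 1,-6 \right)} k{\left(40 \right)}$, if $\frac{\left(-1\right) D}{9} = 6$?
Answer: $\frac{9}{152} \approx 0.059211$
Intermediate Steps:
$D = -54$ ($D = \left(-9\right) 6 = -54$)
$y{\left(f,j \right)} = -171 + 3 f$ ($y{\left(f,j \right)} = -9 + 3 \left(1 \left(-54\right) + f\right) = -9 + 3 \left(-54 + f\right) = -9 + \left(-162 + 3 f\right) = -171 + 3 f$)
$u{\left(I,r \right)} = -3 + I r$
$k{\left(c \right)} = \frac{-41 + c}{-192 + c}$ ($k{\left(c \right)} = \frac{c - 41}{c + \left(-171 + 3 \left(-7\right)\right)} = \frac{-41 + c}{c - 192} = \frac{-41 + c}{-192 + c}$)
$u{\left(-1 - 1,-6 \right)} k{\left(40 \right)} = \left(-3 + \left(-1 - 1\right) \left(-6\right)\right) \frac{-41 + 40}{-192 + 40} = \left(-3 + \left(-1 - 1\right) \left(-6\right)\right) \frac{1}{-152} \left(-1\right) = \left(-3 - -12\right) \left(\left(- \frac{1}{152}\right) \left(-1\right)\right) = \left(-3 + 12\right) \frac{1}{152} = 9 \cdot \frac{1}{152} = \frac{9}{152}$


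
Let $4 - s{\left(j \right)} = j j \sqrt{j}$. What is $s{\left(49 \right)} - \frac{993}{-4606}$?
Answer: $- \frac{77393625}{4606} \approx -16803.0$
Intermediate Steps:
$s{\left(j \right)} = 4 - j^{\frac{5}{2}}$ ($s{\left(j \right)} = 4 - j j \sqrt{j} = 4 - j^{2} \sqrt{j} = 4 - j^{\frac{5}{2}}$)
$s{\left(49 \right)} - \frac{993}{-4606} = \left(4 - 49^{\frac{5}{2}}\right) - \frac{993}{-4606} = \left(4 - 16807\right) - 993 \left(- \frac{1}{4606}\right) = \left(4 - 16807\right) - - \frac{993}{4606} = -16803 + \frac{993}{4606} = - \frac{77393625}{4606}$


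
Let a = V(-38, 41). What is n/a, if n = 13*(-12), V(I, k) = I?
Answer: 78/19 ≈ 4.1053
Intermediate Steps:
a = -38
n = -156
n/a = -156/(-38) = -156*(-1/38) = 78/19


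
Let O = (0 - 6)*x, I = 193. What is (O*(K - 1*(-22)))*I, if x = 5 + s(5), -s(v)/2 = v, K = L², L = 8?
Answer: 497940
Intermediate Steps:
K = 64 (K = 8² = 64)
s(v) = -2*v
x = -5 (x = 5 - 2*5 = 5 - 10 = -5)
O = 30 (O = (0 - 6)*(-5) = -6*(-5) = 30)
(O*(K - 1*(-22)))*I = (30*(64 - 1*(-22)))*193 = (30*(64 + 22))*193 = (30*86)*193 = 2580*193 = 497940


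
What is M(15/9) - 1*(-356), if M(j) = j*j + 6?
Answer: 3283/9 ≈ 364.78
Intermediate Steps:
M(j) = 6 + j² (M(j) = j² + 6 = 6 + j²)
M(15/9) - 1*(-356) = (6 + (15/9)²) - 1*(-356) = (6 + (15*(⅑))²) + 356 = (6 + (5/3)²) + 356 = (6 + 25/9) + 356 = 79/9 + 356 = 3283/9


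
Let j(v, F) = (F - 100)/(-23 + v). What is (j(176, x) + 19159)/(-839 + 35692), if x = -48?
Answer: 2931179/5332509 ≈ 0.54968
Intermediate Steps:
x = -48 (x = -8*6 = -48)
j(v, F) = (-100 + F)/(-23 + v)
(j(176, x) + 19159)/(-839 + 35692) = ((-100 - 48)/(-23 + 176) + 19159)/(-839 + 35692) = (-148/153 + 19159)/34853 = ((1/153)*(-148) + 19159)*(1/34853) = (-148/153 + 19159)*(1/34853) = (2931179/153)*(1/34853) = 2931179/5332509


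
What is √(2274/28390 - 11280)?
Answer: I*√2272881582285/14195 ≈ 106.21*I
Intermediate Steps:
√(2274/28390 - 11280) = √(2274*(1/28390) - 11280) = √(1137/14195 - 11280) = √(-160118463/14195) = I*√2272881582285/14195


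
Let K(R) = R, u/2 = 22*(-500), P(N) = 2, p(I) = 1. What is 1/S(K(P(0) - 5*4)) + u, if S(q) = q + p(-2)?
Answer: -374001/17 ≈ -22000.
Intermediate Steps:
u = -22000 (u = 2*(22*(-500)) = 2*(-11000) = -22000)
S(q) = 1 + q (S(q) = q + 1 = 1 + q)
1/S(K(P(0) - 5*4)) + u = 1/(1 + (2 - 5*4)) - 22000 = 1/(1 + (2 - 20)) - 22000 = 1/(1 - 18) - 22000 = 1/(-17) - 22000 = -1/17 - 22000 = -374001/17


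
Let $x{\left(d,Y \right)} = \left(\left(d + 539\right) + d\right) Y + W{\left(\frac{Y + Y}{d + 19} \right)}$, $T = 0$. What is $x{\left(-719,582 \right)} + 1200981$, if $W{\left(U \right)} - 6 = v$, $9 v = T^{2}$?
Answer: $677769$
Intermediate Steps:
$v = 0$ ($v = \frac{0^{2}}{9} = \frac{1}{9} \cdot 0 = 0$)
$W{\left(U \right)} = 6$ ($W{\left(U \right)} = 6 + 0 = 6$)
$x{\left(d,Y \right)} = 6 + Y \left(539 + 2 d\right)$ ($x{\left(d,Y \right)} = \left(\left(d + 539\right) + d\right) Y + 6 = \left(\left(539 + d\right) + d\right) Y + 6 = \left(539 + 2 d\right) Y + 6 = Y \left(539 + 2 d\right) + 6 = 6 + Y \left(539 + 2 d\right)$)
$x{\left(-719,582 \right)} + 1200981 = \left(6 + 539 \cdot 582 + 2 \cdot 582 \left(-719\right)\right) + 1200981 = \left(6 + 313698 - 836916\right) + 1200981 = -523212 + 1200981 = 677769$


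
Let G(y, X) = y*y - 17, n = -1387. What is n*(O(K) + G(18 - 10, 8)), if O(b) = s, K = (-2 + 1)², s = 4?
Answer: -70737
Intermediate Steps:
K = 1 (K = (-1)² = 1)
G(y, X) = -17 + y² (G(y, X) = y² - 17 = -17 + y²)
O(b) = 4
n*(O(K) + G(18 - 10, 8)) = -1387*(4 + (-17 + (18 - 10)²)) = -1387*(4 + (-17 + 8²)) = -1387*(4 + (-17 + 64)) = -1387*(4 + 47) = -1387*51 = -70737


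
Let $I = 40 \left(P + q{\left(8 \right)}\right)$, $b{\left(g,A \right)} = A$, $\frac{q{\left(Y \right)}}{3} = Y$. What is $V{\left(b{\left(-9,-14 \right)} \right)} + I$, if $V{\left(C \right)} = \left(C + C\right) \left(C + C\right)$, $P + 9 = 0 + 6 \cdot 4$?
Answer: $2344$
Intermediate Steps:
$q{\left(Y \right)} = 3 Y$
$P = 15$ ($P = -9 + \left(0 + 6 \cdot 4\right) = -9 + \left(0 + 24\right) = -9 + 24 = 15$)
$V{\left(C \right)} = 4 C^{2}$ ($V{\left(C \right)} = 2 C 2 C = 4 C^{2}$)
$I = 1560$ ($I = 40 \left(15 + 3 \cdot 8\right) = 40 \left(15 + 24\right) = 40 \cdot 39 = 1560$)
$V{\left(b{\left(-9,-14 \right)} \right)} + I = 4 \left(-14\right)^{2} + 1560 = 4 \cdot 196 + 1560 = 784 + 1560 = 2344$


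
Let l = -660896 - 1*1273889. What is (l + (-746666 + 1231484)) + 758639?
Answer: -691328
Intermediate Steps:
l = -1934785 (l = -660896 - 1273889 = -1934785)
(l + (-746666 + 1231484)) + 758639 = (-1934785 + (-746666 + 1231484)) + 758639 = (-1934785 + 484818) + 758639 = -1449967 + 758639 = -691328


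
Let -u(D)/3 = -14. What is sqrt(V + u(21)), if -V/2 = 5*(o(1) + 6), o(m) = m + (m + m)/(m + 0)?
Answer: 4*I*sqrt(3) ≈ 6.9282*I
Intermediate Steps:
u(D) = 42 (u(D) = -3*(-14) = 42)
o(m) = 2 + m (o(m) = m + (2*m)/m = m + 2 = 2 + m)
V = -90 (V = -10*((2 + 1) + 6) = -10*(3 + 6) = -10*9 = -2*45 = -90)
sqrt(V + u(21)) = sqrt(-90 + 42) = sqrt(-48) = 4*I*sqrt(3)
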